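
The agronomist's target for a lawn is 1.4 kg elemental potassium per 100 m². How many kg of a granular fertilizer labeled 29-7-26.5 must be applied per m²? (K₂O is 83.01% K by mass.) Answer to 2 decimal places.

As K₂O: 1.4 / 0.8301 = 1.68654 kg per 100 m².
Product per 100 m² = 1.68654 / 26.5% = 6.36432 kg.
Convert to per m²: 6.36432 × 0.01 = 0.0636432 kg.

0.06 kg of product per sq m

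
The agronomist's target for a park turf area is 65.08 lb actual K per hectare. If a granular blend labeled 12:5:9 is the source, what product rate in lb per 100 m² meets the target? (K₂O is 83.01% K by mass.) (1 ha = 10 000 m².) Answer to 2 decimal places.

8.71 lb of product per hundred sq m

As K₂O: 65.08 / 0.8301 = 78.4002 lb per hectare.
Product per hectare = 78.4002 / 9% = 871.113 lb.
Convert to per 100 m²: 871.113 × 0.01 = 8.71113 lb.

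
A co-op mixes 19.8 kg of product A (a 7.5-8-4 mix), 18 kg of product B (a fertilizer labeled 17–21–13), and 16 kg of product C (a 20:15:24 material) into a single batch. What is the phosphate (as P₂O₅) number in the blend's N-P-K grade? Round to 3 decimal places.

Total mass = 19.8 + 18 + 16 = 53.8 kg.
P₂O₅ mass = 8%×19.8 + 21%×18 + 15%×16 = 7.764 kg.
% P₂O₅ = 7.764 / 53.8 = 14.4312%.

14.431% P₂O₅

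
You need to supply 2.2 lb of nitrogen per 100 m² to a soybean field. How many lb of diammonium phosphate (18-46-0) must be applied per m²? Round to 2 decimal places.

0.12 lb of product per sq m

Product per 100 m² = 2.2 / 18% = 12.2222 lb.
Convert to per m²: 12.2222 × 0.01 = 0.122222 lb.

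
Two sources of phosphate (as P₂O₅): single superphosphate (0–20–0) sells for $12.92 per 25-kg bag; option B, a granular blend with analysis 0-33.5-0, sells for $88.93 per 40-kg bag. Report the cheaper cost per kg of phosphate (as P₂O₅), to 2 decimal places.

$2.58 per kg P₂O₅ (single superphosphate)

single superphosphate: P₂O₅ per bag = 25 × 20% = 5 kg; cost = 12.92 / 5 = $2.5840/kg P₂O₅.
option B: P₂O₅ per bag = 40 × 33.5% = 13.4 kg; cost = 88.93 / 13.4 = $6.6366/kg P₂O₅.
single superphosphate is cheaper.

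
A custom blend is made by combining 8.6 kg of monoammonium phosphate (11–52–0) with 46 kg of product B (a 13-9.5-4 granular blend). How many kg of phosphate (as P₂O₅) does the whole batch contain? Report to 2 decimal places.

P₂O₅ mass = 52%×8.6 + 9.5%×46 = 8.842 kg.

8.84 kg P₂O₅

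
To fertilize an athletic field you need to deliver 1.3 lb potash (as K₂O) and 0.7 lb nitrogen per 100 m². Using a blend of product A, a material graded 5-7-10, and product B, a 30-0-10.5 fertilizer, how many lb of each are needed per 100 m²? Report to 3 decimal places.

With a, b = lb per 100 m² of product A and product B:
K₂O: 0.1·a + 0.105·b = 1.3
N: 0.05·a + 0.3·b = 0.7
From row1: a = (1.3 − 0.105·b) / 0.1.
Into row2: 0.05·(1.3 − 0.105·b)/0.1 + 0.3·b = 0.7 → b = 0.20202, a = 12.7879.

12.788 lb product A, 0.202 lb product B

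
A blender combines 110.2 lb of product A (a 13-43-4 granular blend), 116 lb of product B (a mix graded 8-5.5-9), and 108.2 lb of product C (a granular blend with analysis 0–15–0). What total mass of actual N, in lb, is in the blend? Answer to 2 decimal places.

N mass = 13%×110.2 + 8%×116 + 0%×108.2 = 23.606 lb.

23.61 lb N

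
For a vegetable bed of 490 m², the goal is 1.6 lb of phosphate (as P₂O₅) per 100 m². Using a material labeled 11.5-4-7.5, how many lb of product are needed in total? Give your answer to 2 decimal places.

196.00 lb

Product per 100 m² = 1.6 / 4% = 40 lb.
Total product = 40 × 490 / 100 = 196 lb.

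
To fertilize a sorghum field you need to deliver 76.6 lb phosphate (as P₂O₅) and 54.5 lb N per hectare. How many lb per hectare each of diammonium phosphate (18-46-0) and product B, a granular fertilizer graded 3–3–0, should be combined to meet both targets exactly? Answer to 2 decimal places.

78.93 lb diammonium phosphate, 1343.10 lb product B

Let a = lb of diammonium phosphate, b = lb of product B (per hectare).
P₂O₅: 0.46·a + 0.03·b = 76.6
N: 0.18·a + 0.03·b = 54.5
From row1: a = (76.6 − 0.03·b) / 0.46.
Into row2: 0.18·(76.6 − 0.03·b)/0.46 + 0.03·b = 54.5 → b = 1343.095, a = 78.9286.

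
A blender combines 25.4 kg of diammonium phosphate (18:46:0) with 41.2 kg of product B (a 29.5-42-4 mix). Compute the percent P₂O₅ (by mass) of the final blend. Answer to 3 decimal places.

43.526% P₂O₅

Total mass = 25.4 + 41.2 = 66.6 kg.
P₂O₅ mass = 46%×25.4 + 42%×41.2 = 28.988 kg.
% P₂O₅ = 28.988 / 66.6 = 43.5255%.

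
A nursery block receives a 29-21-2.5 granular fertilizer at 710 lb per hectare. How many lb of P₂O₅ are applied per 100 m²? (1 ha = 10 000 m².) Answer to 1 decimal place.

1.5 lb P₂O₅ per hundred sq m

P₂O₅ per hectare = 710 × 21% = 149.1 lb.
Convert to per 100 m²: 149.1 × 0.01 = 1.491 lb.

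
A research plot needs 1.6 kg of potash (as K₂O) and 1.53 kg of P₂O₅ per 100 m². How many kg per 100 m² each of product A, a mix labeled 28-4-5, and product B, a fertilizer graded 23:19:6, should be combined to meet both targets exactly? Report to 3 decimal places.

Let a = kg of product A, b = kg of product B (per 100 m²).
K₂O: 0.05·a + 0.06·b = 1.6
P₂O₅: 0.04·a + 0.19·b = 1.53
Eliminate b: (row1) − 0.06/0.19·(row2) → 0.0373684·a = 1.11684, so a = 29.8873.
Then b = (1.53 − 0.04·29.8873) / 0.19 = 1.76056.

29.887 kg product A, 1.761 kg product B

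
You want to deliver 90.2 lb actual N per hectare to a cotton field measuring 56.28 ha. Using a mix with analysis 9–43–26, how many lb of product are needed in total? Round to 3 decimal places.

Product per hectare = 90.2 / 9% = 1002.22 lb.
Total product = 1002.22 × 56.28 = 56405.0667 lb.

56405.067 lb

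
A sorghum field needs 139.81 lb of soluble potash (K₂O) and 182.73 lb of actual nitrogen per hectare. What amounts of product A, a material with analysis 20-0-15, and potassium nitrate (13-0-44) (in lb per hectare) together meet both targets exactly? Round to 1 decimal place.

908.4 lb product A, 8.1 lb potassium nitrate

Let a = lb of product A, b = lb of potassium nitrate (per hectare).
K₂O: 0.15·a + 0.44·b = 139.81
N: 0.2·a + 0.13·b = 182.73
Eliminate b: (row1) − 0.44/0.13·(row2) → -0.526923·a = -478.661, so a = 908.407.
Then b = (182.73 − 0.2·908.407) / 0.13 = 8.06569.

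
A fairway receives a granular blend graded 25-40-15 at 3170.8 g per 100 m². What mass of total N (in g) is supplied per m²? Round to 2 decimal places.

nitrogen per 100 m² = 3170.8 × 25% = 792.7 g.
Convert to per m²: 792.7 × 0.01 = 7.927 g.

7.93 g N per sq m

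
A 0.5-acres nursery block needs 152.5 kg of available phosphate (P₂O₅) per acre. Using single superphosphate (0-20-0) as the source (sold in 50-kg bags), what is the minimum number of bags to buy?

Product per acre = 152.5 / 20% = 762.5 kg.
Total product = 762.5 × 0.5 = 381.25 kg.
Bags = ⌈381.25 / 50⌉ = 8.

8 bags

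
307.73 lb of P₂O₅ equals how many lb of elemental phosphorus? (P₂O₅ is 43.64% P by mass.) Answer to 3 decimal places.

134.293 lb P

P = 307.73 × 0.4364 = 134.2934 lb.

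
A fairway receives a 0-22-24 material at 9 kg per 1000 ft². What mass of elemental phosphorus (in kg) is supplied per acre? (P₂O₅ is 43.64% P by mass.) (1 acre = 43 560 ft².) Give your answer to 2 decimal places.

37.64 kg P per acre

P₂O₅ per 1000 ft² = 9 × 22% = 1.98 kg.
Elemental P = 1.98 × 0.4364 = 0.864072 kg per 1000 ft².
Convert to per acre: 0.864072 × 43.56 = 37.639 kg.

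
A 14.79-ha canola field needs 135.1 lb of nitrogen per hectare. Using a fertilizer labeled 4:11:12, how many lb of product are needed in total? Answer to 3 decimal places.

Product per hectare = 135.1 / 4% = 3377.5 lb.
Total product = 3377.5 × 14.79 = 49953.225 lb.

49953.225 lb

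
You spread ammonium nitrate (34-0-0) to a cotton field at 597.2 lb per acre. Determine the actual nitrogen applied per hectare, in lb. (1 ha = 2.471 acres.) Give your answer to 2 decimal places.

501.73 lb N per hectare

nitrogen per acre = 597.2 × 34% = 203.048 lb.
Convert to per hectare: 203.048 × 2.471 = 501.732 lb.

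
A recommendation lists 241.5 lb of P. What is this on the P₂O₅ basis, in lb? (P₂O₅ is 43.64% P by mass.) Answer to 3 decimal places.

553.391 lb P₂O₅

P₂O₅ = 241.5 / 0.4364 = 553.3914 lb.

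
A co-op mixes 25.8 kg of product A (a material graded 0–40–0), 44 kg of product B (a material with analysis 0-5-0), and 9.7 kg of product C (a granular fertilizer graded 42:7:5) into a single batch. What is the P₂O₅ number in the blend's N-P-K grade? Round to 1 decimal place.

16.6% P₂O₅

Total mass = 25.8 + 44 + 9.7 = 79.5 kg.
P₂O₅ mass = 40%×25.8 + 5%×44 + 7%×9.7 = 13.199 kg.
% P₂O₅ = 13.199 / 79.5 = 16.6025%.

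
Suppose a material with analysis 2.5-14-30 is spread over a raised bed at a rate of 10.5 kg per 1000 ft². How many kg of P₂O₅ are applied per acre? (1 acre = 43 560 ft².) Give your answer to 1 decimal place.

P₂O₅ per 1000 ft² = 10.5 × 14% = 1.47 kg.
Convert to per acre: 1.47 × 43.56 = 64.0332 kg.

64.0 kg P₂O₅ per acre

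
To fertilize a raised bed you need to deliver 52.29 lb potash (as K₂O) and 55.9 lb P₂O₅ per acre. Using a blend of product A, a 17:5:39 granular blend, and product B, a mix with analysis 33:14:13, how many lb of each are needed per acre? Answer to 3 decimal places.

1.114 lb product A, 398.888 lb product B

With a, b = lb per acre of product A and product B:
K₂O: 0.39·a + 0.13·b = 52.29
P₂O₅: 0.05·a + 0.14·b = 55.9
Eliminate a: (row1) − 0.39/0.05·(row2) → -0.962·b = -383.73, so b = 398.8877.
Back-substitute: a = (52.29 − 0.13·398.8877) / 0.39 = 1.11435.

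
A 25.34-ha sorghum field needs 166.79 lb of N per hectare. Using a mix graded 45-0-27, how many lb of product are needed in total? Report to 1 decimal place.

9392.1 lb

Product per hectare = 166.79 / 45% = 370.644 lb.
Total product = 370.644 × 25.34 = 9392.13 lb.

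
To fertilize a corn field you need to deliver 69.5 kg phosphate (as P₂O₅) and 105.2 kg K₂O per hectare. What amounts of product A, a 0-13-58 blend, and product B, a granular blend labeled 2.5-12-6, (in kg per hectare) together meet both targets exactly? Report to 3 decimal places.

With a, b = kg per hectare of product A and product B:
P₂O₅: 0.13·a + 0.12·b = 69.5
K₂O: 0.58·a + 0.06·b = 105.2
Eliminate a: (row1) − 0.13/0.58·(row2) → 0.106552·b = 45.9207, so b = 430.9709.
Back-substitute: a = (69.5 − 0.12·430.9709) / 0.13 = 136.7961.

136.796 kg product A, 430.971 kg product B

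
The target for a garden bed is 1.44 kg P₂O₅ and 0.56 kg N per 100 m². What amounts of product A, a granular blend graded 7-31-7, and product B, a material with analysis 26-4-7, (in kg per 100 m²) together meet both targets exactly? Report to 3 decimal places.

With a, b = kg per 100 m² of product A and product B:
P₂O₅: 0.31·a + 0.04·b = 1.44
N: 0.07·a + 0.26·b = 0.56
Eliminate a: (row1) − 0.31/0.07·(row2) → -1.11143·b = -1.04, so b = 0.935733.
Back-substitute: a = (1.44 − 0.04·0.935733) / 0.31 = 4.52442.

4.524 kg product A, 0.936 kg product B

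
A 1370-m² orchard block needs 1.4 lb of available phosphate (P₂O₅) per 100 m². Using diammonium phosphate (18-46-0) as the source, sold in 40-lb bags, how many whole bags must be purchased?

2 bags

Product per 100 m² = 1.4 / 46% = 3.04348 lb.
Total product = 3.04348 × 1370 / 100 = 41.6957 lb.
Bags = ⌈41.6957 / 40⌉ = 2.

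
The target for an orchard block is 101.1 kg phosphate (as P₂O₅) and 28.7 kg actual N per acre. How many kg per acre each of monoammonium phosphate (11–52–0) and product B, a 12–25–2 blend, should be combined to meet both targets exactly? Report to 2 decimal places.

Let a = kg of monoammonium phosphate, b = kg of product B (per acre).
P₂O₅: 0.52·a + 0.25·b = 101.1
N: 0.11·a + 0.12·b = 28.7
Solving simultaneously: a = 142.034, b = 108.968.

142.03 kg monoammonium phosphate, 108.97 kg product B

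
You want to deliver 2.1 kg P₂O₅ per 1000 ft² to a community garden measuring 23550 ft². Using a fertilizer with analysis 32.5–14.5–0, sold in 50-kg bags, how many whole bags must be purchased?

Product per 1000 ft² = 2.1 / 14.5% = 14.4828 kg.
Total product = 14.4828 × 23550 / 1000 = 341.069 kg.
Bags = ⌈341.069 / 50⌉ = 7.

7 bags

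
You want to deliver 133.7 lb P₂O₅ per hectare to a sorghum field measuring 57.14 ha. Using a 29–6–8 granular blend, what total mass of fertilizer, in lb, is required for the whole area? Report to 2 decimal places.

Product per hectare = 133.7 / 6% = 2228.33 lb.
Total product = 2228.33 × 57.14 = 127326.967 lb.

127326.97 lb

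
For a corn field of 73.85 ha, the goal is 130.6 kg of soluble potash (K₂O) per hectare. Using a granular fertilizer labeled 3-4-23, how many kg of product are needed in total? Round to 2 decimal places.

Product per hectare = 130.6 / 23% = 567.826 kg.
Total product = 567.826 × 73.85 = 41933.957 kg.

41933.96 kg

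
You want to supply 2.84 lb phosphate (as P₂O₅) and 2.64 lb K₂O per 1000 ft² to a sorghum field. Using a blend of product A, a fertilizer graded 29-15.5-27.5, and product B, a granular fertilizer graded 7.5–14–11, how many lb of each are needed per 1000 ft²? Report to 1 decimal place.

Per-1000 ft² balance (a = product A, b = product B):
P₂O₅: 0.155·a + 0.14·b = 2.84
K₂O: 0.275·a + 0.11·b = 2.64
Solving simultaneously: a = 2.66667, b = 17.3333.

2.7 lb product A, 17.3 lb product B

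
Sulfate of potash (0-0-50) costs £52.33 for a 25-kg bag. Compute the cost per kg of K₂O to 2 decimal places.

£4.19 per kg K₂O

K₂O in bag = 25 × 50% = 12.5 kg.
Cost per kg K₂O = £52.33 / 12.5 = £4.1864.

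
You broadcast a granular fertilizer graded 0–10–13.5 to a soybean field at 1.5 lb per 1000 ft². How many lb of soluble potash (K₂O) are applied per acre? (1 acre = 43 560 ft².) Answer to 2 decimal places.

K₂O per 1000 ft² = 1.5 × 13.5% = 0.2025 lb.
Convert to per acre: 0.2025 × 43.56 = 8.8209 lb.

8.82 lb K₂O per acre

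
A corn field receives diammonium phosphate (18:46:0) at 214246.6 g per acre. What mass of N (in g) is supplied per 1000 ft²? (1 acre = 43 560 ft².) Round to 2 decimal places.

885.32 g N per thousand sq ft

nitrogen per acre = 214246.6 × 18% = 38564.4 g.
Convert to per 1000 ft²: 38564.4 × 0.0229568 = 885.317 g.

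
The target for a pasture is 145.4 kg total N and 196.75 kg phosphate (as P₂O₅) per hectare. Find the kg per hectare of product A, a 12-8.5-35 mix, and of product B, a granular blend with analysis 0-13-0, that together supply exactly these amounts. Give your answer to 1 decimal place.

Let a = kg of product A, b = kg of product B (per hectare).
N: 0.12·a + 0·b = 145.4
P₂O₅: 0.085·a + 0.13·b = 196.75
From row1: a = (145.4 − 0·b) / 0.12.
Into row2: 0.085·(145.4 − 0·b)/0.12 + 0.13·b = 196.75 → b = 721.218, a = 1211.67.

1211.7 kg product A, 721.2 kg product B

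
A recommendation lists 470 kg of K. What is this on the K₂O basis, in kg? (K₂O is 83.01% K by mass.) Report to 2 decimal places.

566.20 kg K₂O

K₂O = 470 / 0.8301 = 566.197 kg.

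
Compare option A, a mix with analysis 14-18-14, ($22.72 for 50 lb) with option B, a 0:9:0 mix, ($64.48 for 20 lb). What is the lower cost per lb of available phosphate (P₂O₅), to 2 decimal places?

option A: P₂O₅ per bag = 50 × 18% = 9 lb; cost = 22.72 / 9 = $2.5244/lb P₂O₅.
option B: P₂O₅ per bag = 20 × 9% = 1.8 lb; cost = 64.48 / 1.8 = $35.8222/lb P₂O₅.
option A is cheaper.

$2.52 per lb P₂O₅ (option A)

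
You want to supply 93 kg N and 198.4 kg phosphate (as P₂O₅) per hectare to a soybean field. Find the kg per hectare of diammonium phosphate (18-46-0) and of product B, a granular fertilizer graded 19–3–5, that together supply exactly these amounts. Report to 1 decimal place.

With a, b = kg per hectare of diammonium phosphate and product B:
N: 0.18·a + 0.19·b = 93
P₂O₅: 0.46·a + 0.03·b = 198.4
Solving simultaneously: a = 425.683, b = 86.1951.

425.7 kg diammonium phosphate, 86.2 kg product B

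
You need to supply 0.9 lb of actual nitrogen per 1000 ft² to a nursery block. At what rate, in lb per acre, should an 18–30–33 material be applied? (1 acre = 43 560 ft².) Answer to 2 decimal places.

Product per 1000 ft² = 0.9 / 18% = 5 lb.
Convert to per acre: 5 × 43.56 = 217.8 lb.

217.80 lb of product per acre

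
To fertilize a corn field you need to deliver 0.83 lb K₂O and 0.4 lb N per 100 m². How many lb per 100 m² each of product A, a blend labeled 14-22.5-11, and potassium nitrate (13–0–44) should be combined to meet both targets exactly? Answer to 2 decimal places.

1.44 lb product A, 1.53 lb potassium nitrate

Per-100 m² balance (a = product A, b = potassium nitrate):
K₂O: 0.11·a + 0.44·b = 0.83
N: 0.14·a + 0.13·b = 0.4
Solving simultaneously: a = 1.43975, b = 1.52643.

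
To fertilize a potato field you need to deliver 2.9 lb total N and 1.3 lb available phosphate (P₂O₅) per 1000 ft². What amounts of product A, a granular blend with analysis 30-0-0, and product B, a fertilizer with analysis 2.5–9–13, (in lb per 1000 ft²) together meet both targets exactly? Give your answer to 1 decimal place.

With a, b = lb per 1000 ft² of product A and product B:
N: 0.3·a + 0.025·b = 2.9
P₂O₅: 0·a + 0.09·b = 1.3
Solving simultaneously: a = 8.46296, b = 14.4444.

8.5 lb product A, 14.4 lb product B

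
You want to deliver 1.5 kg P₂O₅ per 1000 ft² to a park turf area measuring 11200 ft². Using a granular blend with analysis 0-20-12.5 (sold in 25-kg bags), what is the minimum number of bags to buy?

Product per 1000 ft² = 1.5 / 20% = 7.5 kg.
Total product = 7.5 × 11200 / 1000 = 84 kg.
Bags = ⌈84 / 25⌉ = 4.

4 bags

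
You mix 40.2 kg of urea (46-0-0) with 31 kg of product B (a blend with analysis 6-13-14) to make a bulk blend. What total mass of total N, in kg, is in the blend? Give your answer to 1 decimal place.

N mass = 46%×40.2 + 6%×31 = 20.352 kg.

20.4 kg N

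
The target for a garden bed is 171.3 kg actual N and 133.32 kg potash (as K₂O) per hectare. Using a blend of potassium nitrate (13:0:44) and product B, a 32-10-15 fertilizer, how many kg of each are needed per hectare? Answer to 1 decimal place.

139.9 kg potassium nitrate, 478.5 kg product B

Per-hectare balance (a = potassium nitrate, b = product B):
N: 0.13·a + 0.32·b = 171.3
K₂O: 0.44·a + 0.15·b = 133.32
Eliminate a: (row1) − 0.13/0.44·(row2) → 0.275682·b = 131.91, so b = 478.486.
Back-substitute: a = (171.3 − 0.32·478.486) / 0.13 = 139.88.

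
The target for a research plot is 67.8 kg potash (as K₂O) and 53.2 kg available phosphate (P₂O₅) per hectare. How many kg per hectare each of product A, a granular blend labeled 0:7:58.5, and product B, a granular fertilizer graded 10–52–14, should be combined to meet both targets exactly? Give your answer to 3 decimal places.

94.457 kg product A, 89.592 kg product B

With a, b = kg per hectare of product A and product B:
K₂O: 0.585·a + 0.14·b = 67.8
P₂O₅: 0.07·a + 0.52·b = 53.2
Eliminate b: (row1) − 0.14/0.52·(row2) → 0.566154·a = 53.4769, so a = 94.4565.
Then b = (53.2 − 0.07·94.4565) / 0.52 = 89.5924.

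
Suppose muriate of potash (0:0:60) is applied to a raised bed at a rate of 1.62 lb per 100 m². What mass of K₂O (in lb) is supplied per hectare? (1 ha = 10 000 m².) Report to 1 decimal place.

K₂O per 100 m² = 1.62 × 60% = 0.972 lb.
Convert to per hectare: 0.972 × 100 = 97.2 lb.

97.2 lb K₂O per hectare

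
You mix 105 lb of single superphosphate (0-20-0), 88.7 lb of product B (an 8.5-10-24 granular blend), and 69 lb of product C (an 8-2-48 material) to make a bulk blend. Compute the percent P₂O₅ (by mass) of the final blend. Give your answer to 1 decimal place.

Total mass = 105 + 88.7 + 69 = 262.7 lb.
P₂O₅ mass = 20%×105 + 10%×88.7 + 2%×69 = 31.25 lb.
% P₂O₅ = 31.25 / 262.7 = 11.8957%.

11.9% P₂O₅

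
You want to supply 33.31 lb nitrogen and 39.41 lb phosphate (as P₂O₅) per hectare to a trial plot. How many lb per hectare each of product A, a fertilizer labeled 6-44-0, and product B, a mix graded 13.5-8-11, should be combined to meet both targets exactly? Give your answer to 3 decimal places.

48.636 lb product A, 225.125 lb product B

Per-hectare balance (a = product A, b = product B):
N: 0.06·a + 0.135·b = 33.31
P₂O₅: 0.44·a + 0.08·b = 39.41
From row1: a = (33.31 − 0.135·b) / 0.06.
Into row2: 0.44·(33.31 − 0.135·b)/0.06 + 0.08·b = 39.41 → b = 225.1245, a = 48.6364.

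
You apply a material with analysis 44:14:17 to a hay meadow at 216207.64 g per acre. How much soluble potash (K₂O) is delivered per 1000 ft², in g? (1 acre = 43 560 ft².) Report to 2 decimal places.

843.79 g K₂O per thousand sq ft

K₂O per acre = 216207.64 × 17% = 36755.3 g.
Convert to per 1000 ft²: 36755.3 × 0.0229568 = 843.786 g.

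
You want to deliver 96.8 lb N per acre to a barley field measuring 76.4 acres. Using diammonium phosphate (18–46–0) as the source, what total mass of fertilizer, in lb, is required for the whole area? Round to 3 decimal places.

Product per acre = 96.8 / 18% = 537.778 lb.
Total product = 537.778 × 76.4 = 41086.2222 lb.

41086.222 lb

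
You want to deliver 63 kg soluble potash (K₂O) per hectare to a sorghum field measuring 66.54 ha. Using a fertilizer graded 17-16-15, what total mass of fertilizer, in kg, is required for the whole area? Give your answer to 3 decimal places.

27946.800 kg

Product per hectare = 63 / 15% = 420 kg.
Total product = 420 × 66.54 = 27946.8 kg.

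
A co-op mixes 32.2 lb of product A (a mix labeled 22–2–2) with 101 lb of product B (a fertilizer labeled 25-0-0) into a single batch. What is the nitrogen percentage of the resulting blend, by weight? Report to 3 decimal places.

Total mass = 32.2 + 101 = 133.2 lb.
N mass = 22%×32.2 + 25%×101 = 32.334 lb.
% N = 32.334 / 133.2 = 24.2748%.

24.275% N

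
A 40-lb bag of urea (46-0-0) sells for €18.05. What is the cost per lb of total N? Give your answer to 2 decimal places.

€0.98 per lb N

N in bag = 40 × 46% = 18.4 lb.
Cost per lb N = €18.05 / 18.4 = €0.9810.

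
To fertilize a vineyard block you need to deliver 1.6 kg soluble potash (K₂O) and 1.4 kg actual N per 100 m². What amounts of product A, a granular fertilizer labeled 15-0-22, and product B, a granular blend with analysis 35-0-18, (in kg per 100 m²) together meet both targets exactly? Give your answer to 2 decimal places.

With a, b = kg per 100 m² of product A and product B:
K₂O: 0.22·a + 0.18·b = 1.6
N: 0.15·a + 0.35·b = 1.4
From row1: a = (1.6 − 0.18·b) / 0.22.
Into row2: 0.15·(1.6 − 0.18·b)/0.22 + 0.35·b = 1.4 → b = 1.36, a = 6.16.

6.16 kg product A, 1.36 kg product B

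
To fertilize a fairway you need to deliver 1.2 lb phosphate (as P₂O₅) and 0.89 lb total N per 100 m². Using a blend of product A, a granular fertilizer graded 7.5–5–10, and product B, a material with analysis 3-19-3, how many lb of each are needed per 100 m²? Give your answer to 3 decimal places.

Let a = lb of product A, b = lb of product B (per 100 m²).
P₂O₅: 0.05·a + 0.19·b = 1.2
N: 0.075·a + 0.03·b = 0.89
Eliminate a: (row1) − 0.05/0.075·(row2) → 0.17·b = 0.606667, so b = 3.56863.
Back-substitute: a = (1.2 − 0.19·3.56863) / 0.05 = 10.4392.

10.439 lb product A, 3.569 lb product B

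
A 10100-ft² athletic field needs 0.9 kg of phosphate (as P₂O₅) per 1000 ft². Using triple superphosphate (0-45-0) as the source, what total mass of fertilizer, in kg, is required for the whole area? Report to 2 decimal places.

20.20 kg

Product per 1000 ft² = 0.9 / 45% = 2 kg.
Total product = 2 × 10100 / 1000 = 20.2 kg.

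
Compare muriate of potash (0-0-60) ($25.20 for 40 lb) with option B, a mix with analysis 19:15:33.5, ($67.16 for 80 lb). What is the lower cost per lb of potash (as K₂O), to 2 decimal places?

muriate of potash: K₂O per bag = 40 × 60% = 24 lb; cost = 25.20 / 24 = $1.0500/lb K₂O.
option B: K₂O per bag = 80 × 33.5% = 26.8 lb; cost = 67.16 / 26.8 = $2.5060/lb K₂O.
muriate of potash is cheaper.

$1.05 per lb K₂O (muriate of potash)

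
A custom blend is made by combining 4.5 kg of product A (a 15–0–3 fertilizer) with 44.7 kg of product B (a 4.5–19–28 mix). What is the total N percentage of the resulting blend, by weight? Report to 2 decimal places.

5.46% N

Total mass = 4.5 + 44.7 = 49.2 kg.
N mass = 15%×4.5 + 4.5%×44.7 = 2.6865 kg.
% N = 2.6865 / 49.2 = 5.46037%.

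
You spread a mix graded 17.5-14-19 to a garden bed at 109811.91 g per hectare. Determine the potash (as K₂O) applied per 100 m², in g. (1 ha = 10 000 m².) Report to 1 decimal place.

208.6 g K₂O per hundred sq m

K₂O per hectare = 109811.91 × 19% = 20864.3 g.
Convert to per 100 m²: 20864.3 × 0.01 = 208.643 g.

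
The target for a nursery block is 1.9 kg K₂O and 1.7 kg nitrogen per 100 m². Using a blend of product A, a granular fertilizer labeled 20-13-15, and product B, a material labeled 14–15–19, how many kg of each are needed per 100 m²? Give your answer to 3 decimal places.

3.353 kg product A, 7.353 kg product B

Per-100 m² balance (a = product A, b = product B):
K₂O: 0.15·a + 0.19·b = 1.9
N: 0.2·a + 0.14·b = 1.7
Eliminate a: (row1) − 0.15/0.2·(row2) → 0.085·b = 0.625, so b = 7.35294.
Back-substitute: a = (1.9 − 0.19·7.35294) / 0.15 = 3.35294.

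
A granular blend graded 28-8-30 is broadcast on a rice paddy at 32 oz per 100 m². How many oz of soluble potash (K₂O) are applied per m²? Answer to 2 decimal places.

0.10 oz K₂O per sq m

K₂O per 100 m² = 32 × 30% = 9.6 oz.
Convert to per m²: 9.6 × 0.01 = 0.096 oz.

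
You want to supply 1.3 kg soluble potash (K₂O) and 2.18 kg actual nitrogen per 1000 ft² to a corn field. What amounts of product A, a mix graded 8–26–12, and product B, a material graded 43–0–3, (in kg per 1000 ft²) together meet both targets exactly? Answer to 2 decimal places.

10.03 kg product A, 3.20 kg product B

Per-1000 ft² balance (a = product A, b = product B):
K₂O: 0.12·a + 0.03·b = 1.3
N: 0.08·a + 0.43·b = 2.18
Eliminate a: (row1) − 0.12/0.08·(row2) → -0.615·b = -1.97, so b = 3.20325.
Back-substitute: a = (1.3 − 0.03·3.20325) / 0.12 = 10.0325.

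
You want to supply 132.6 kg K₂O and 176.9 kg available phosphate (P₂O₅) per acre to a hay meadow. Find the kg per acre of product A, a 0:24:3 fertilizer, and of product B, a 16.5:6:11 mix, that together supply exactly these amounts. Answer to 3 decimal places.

Let a = kg of product A, b = kg of product B (per acre).
K₂O: 0.03·a + 0.11·b = 132.6
P₂O₅: 0.24·a + 0.06·b = 176.9
Eliminate a: (row1) − 0.03/0.24·(row2) → 0.1025·b = 110.487, so b = 1077.9268.
Back-substitute: a = (132.6 − 0.11·1077.9268) / 0.03 = 467.6016.

467.602 kg product A, 1077.927 kg product B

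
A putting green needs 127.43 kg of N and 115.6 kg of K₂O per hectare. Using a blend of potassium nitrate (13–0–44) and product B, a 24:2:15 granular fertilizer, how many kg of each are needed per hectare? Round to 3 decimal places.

Let a = kg of potassium nitrate, b = kg of product B (per hectare).
N: 0.13·a + 0.24·b = 127.43
K₂O: 0.44·a + 0.15·b = 115.6
Solving simultaneously: a = 100.22648, b = 476.66899.

100.226 kg potassium nitrate, 476.669 kg product B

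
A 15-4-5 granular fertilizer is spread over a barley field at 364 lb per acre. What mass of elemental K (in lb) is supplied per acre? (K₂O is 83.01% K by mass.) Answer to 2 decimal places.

K₂O per acre = 364 × 5% = 18.2 lb.
Elemental K = 18.2 × 0.8301 = 15.1078 lb per acre.

15.11 lb K per acre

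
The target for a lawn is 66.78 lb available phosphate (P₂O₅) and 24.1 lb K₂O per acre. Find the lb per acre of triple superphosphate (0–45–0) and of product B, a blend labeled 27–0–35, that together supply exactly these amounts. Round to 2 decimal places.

Let a = lb of triple superphosphate, b = lb of product B (per acre).
P₂O₅: 0.45·a + 0·b = 66.78
K₂O: 0·a + 0.35·b = 24.1
Solving simultaneously: a = 148.4, b = 68.8571.

148.40 lb triple superphosphate, 68.86 lb product B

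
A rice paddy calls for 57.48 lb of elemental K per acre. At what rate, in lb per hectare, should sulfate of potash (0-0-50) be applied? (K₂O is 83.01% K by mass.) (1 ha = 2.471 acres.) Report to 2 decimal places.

342.21 lb of product per hectare

As K₂O: 57.48 / 0.8301 = 69.2447 lb per acre.
Product per acre = 69.2447 / 50% = 138.489 lb.
Convert to per hectare: 138.489 × 2.471 = 342.207 lb.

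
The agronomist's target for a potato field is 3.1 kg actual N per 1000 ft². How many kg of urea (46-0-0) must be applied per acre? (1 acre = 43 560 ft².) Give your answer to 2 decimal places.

293.56 kg of product per acre

Product per 1000 ft² = 3.1 / 46% = 6.73913 kg.
Convert to per acre: 6.73913 × 43.56 = 293.557 kg.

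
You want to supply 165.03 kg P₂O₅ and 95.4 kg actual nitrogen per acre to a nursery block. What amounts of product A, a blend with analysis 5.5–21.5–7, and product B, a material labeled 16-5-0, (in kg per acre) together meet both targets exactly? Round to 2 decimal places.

683.56 kg product A, 361.27 kg product B

Per-acre balance (a = product A, b = product B):
P₂O₅: 0.215·a + 0.05·b = 165.03
N: 0.055·a + 0.16·b = 95.4
Eliminate a: (row1) − 0.215/0.055·(row2) → -0.575455·b = -207.897, so b = 361.2749.
Back-substitute: a = (165.03 − 0.05·361.2749) / 0.215 = 683.564.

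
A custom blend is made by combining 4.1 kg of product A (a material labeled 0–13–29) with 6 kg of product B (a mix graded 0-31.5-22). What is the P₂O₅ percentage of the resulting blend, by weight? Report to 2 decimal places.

23.99% P₂O₅

Total mass = 4.1 + 6 = 10.1 kg.
P₂O₅ mass = 13%×4.1 + 31.5%×6 = 2.423 kg.
% P₂O₅ = 2.423 / 10.1 = 23.9901%.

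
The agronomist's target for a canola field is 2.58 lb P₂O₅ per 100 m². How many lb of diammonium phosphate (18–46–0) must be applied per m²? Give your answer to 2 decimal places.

Product per 100 m² = 2.58 / 46% = 5.6087 lb.
Convert to per m²: 5.6087 × 0.01 = 0.056087 lb.

0.06 lb of product per sq m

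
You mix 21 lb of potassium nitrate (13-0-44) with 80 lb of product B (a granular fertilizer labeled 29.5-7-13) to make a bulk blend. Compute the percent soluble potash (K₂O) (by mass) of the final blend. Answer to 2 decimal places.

Total mass = 21 + 80 = 101 lb.
K₂O mass = 44%×21 + 13%×80 = 19.64 lb.
% K₂O = 19.64 / 101 = 19.4455%.

19.45% K₂O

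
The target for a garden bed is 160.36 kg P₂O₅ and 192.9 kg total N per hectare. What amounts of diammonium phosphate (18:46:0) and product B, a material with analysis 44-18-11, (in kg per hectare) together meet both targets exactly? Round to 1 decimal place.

210.8 kg diammonium phosphate, 352.2 kg product B

Per-hectare balance (a = diammonium phosphate, b = product B):
P₂O₅: 0.46·a + 0.18·b = 160.36
N: 0.18·a + 0.44·b = 192.9
Solving simultaneously: a = 210.802, b = 352.172.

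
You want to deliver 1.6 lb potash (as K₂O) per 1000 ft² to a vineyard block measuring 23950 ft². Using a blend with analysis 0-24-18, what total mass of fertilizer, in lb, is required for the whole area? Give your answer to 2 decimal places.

212.89 lb

Product per 1000 ft² = 1.6 / 18% = 8.88889 lb.
Total product = 8.88889 × 23950 / 1000 = 212.889 lb.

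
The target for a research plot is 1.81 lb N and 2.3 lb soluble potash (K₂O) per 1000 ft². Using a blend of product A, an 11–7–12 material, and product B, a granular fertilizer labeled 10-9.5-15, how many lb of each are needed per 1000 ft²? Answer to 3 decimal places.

9.222 lb product A, 7.956 lb product B

With a, b = lb per 1000 ft² of product A and product B:
N: 0.11·a + 0.1·b = 1.81
K₂O: 0.12·a + 0.15·b = 2.3
From row1: a = (1.81 − 0.1·b) / 0.11.
Into row2: 0.12·(1.81 − 0.1·b)/0.11 + 0.15·b = 2.3 → b = 7.95556, a = 9.22222.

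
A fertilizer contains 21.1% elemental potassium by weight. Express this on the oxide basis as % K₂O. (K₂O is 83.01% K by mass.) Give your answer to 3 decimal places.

%K₂O = 21.1 / 0.8301 = 25.4186%.

25.419% K₂O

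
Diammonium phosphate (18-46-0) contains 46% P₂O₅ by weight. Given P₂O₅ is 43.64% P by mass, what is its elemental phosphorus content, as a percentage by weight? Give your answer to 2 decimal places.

%P = 46 × 0.4364 = 20.0744%.

20.07% P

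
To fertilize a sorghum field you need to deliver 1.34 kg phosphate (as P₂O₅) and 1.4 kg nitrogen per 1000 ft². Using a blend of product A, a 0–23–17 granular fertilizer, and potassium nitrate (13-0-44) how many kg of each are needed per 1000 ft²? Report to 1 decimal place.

5.8 kg product A, 10.8 kg potassium nitrate

Let a = kg of product A, b = kg of potassium nitrate (per 1000 ft²).
P₂O₅: 0.23·a + 0·b = 1.34
N: 0·a + 0.13·b = 1.4
Solving simultaneously: a = 5.82609, b = 10.7692.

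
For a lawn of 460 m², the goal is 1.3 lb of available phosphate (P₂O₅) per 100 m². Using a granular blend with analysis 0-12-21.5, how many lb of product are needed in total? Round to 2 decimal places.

Product per 100 m² = 1.3 / 12% = 10.8333 lb.
Total product = 10.8333 × 460 / 100 = 49.8333 lb.

49.83 lb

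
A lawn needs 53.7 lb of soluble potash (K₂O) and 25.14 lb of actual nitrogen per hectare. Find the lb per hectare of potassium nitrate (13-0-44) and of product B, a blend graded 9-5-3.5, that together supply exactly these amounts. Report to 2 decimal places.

With a, b = lb per hectare of potassium nitrate and product B:
K₂O: 0.44·a + 0.035·b = 53.7
N: 0.13·a + 0.09·b = 25.14
Eliminate b: (row1) − 0.035/0.09·(row2) → 0.389444·a = 43.9233, so a = 112.7846.
Then b = (25.14 − 0.13·112.7846) / 0.09 = 116.422.

112.78 lb potassium nitrate, 116.42 lb product B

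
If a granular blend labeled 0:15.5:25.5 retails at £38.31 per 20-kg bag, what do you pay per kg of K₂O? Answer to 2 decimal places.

K₂O in bag = 20 × 25.5% = 5.1 kg.
Cost per kg K₂O = £38.31 / 5.1 = £7.5118.

£7.51 per kg K₂O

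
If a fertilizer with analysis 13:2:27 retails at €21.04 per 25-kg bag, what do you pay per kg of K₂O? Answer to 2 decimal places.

K₂O in bag = 25 × 27% = 6.75 kg.
Cost per kg K₂O = €21.04 / 6.75 = €3.1170.

€3.12 per kg K₂O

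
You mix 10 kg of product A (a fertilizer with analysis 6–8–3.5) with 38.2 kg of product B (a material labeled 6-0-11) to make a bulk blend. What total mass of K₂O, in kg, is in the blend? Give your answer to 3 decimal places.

4.552 kg K₂O

K₂O mass = 3.5%×10 + 11%×38.2 = 4.552 kg.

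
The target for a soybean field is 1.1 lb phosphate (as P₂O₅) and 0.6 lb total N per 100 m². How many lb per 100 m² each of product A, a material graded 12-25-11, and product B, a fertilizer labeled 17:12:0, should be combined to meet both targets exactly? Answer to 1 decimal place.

Let a = lb of product A, b = lb of product B (per 100 m²).
P₂O₅: 0.25·a + 0.12·b = 1.1
N: 0.12·a + 0.17·b = 0.6
Solving simultaneously: a = 4.09253, b = 0.640569.

4.1 lb product A, 0.6 lb product B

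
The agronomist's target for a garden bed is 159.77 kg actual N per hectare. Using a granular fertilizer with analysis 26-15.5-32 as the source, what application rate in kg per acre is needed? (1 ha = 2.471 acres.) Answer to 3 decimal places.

Product per hectare = 159.77 / 26% = 614.5 kg.
Convert to per acre: 614.5 × 0.404694 = 248.6847 kg.

248.685 kg of product per acre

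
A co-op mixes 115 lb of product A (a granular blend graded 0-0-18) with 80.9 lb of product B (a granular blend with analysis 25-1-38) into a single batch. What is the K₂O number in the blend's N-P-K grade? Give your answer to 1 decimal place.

Total mass = 115 + 80.9 = 195.9 lb.
K₂O mass = 18%×115 + 38%×80.9 = 51.442 lb.
% K₂O = 51.442 / 195.9 = 26.2593%.

26.3% K₂O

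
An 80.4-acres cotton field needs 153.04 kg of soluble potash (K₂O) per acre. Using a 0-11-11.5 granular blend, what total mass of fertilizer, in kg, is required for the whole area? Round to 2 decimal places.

Product per acre = 153.04 / 11.5% = 1330.78 kg.
Total product = 1330.78 × 80.4 = 106994.922 kg.

106994.92 kg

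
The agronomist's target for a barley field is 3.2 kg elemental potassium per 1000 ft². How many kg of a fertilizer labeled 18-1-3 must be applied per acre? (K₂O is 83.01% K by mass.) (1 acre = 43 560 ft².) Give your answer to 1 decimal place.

As K₂O: 3.2 / 0.8301 = 3.85496 kg per 1000 ft².
Product per 1000 ft² = 3.85496 / 3% = 128.499 kg.
Convert to per acre: 128.499 × 43.56 = 5597.398 kg.

5597.4 kg of product per acre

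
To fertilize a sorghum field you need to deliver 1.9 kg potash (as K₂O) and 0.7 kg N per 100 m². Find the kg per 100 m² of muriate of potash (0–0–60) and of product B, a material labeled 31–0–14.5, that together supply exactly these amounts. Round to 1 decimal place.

2.6 kg muriate of potash, 2.3 kg product B

Per-100 m² balance (a = muriate of potash, b = product B):
K₂O: 0.6·a + 0.145·b = 1.9
N: 0·a + 0.31·b = 0.7
Solving simultaneously: a = 2.62097, b = 2.25806.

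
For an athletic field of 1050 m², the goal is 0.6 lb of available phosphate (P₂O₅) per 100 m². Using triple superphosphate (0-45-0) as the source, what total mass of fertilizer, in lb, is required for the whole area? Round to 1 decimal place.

14.0 lb

Product per 100 m² = 0.6 / 45% = 1.33333 lb.
Total product = 1.33333 × 1050 / 100 = 14 lb.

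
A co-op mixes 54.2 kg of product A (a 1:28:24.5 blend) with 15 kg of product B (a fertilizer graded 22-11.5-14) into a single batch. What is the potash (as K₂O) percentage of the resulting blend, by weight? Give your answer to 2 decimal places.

22.22% K₂O

Total mass = 54.2 + 15 = 69.2 kg.
K₂O mass = 24.5%×54.2 + 14%×15 = 15.379 kg.
% K₂O = 15.379 / 69.2 = 22.224%.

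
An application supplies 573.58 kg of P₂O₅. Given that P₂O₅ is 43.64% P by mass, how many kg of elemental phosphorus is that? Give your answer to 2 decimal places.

250.31 kg P

P = 573.58 × 0.4364 = 250.3103 kg.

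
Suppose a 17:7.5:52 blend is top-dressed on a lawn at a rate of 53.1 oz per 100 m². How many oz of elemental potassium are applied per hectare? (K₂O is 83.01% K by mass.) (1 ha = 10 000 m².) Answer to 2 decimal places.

2292.07 oz K per hectare

K₂O per 100 m² = 53.1 × 52% = 27.612 oz.
Elemental K = 27.612 × 0.8301 = 22.9207 oz per 100 m².
Convert to per hectare: 22.9207 × 100 = 2292.072 oz.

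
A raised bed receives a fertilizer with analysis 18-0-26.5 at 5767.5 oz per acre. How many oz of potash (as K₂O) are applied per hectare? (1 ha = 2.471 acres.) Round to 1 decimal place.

3776.6 oz K₂O per hectare

K₂O per acre = 5767.5 × 26.5% = 1528.39 oz.
Convert to per hectare: 1528.39 × 2.471 = 3776.646 oz.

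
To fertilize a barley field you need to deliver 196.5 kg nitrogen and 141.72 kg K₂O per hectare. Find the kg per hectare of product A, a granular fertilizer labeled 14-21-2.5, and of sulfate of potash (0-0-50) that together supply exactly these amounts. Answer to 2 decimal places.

1403.57 kg product A, 213.26 kg sulfate of potash

With a, b = kg per hectare of product A and sulfate of potash:
N: 0.14·a + 0·b = 196.5
K₂O: 0.025·a + 0.5·b = 141.72
Solving simultaneously: a = 1403.571, b = 213.261.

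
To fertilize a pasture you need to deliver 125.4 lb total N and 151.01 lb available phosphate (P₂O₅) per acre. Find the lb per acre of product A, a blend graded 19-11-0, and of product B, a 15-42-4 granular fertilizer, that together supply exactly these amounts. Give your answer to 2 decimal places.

474.19 lb product A, 235.35 lb product B

With a, b = lb per acre of product A and product B:
N: 0.19·a + 0.15·b = 125.4
P₂O₅: 0.11·a + 0.42·b = 151.01
Eliminate b: (row1) − 0.15/0.42·(row2) → 0.150714·a = 71.4679, so a = 474.194.
Then b = (151.01 − 0.11·474.194) / 0.42 = 235.354.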